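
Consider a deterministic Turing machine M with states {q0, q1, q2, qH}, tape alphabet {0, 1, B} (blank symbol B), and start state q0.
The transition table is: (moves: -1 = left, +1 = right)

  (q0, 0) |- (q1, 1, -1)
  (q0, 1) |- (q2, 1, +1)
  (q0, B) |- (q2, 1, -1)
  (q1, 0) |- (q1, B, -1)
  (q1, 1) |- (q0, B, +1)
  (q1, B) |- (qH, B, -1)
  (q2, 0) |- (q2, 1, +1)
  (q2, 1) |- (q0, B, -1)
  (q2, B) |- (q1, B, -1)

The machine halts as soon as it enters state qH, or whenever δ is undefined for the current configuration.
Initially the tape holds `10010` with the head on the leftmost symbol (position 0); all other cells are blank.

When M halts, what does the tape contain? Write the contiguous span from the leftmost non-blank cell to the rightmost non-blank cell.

1110

q0 | BB[1]0010   read 1 → write 1, move +1, go to q2
q2 | BB1[0]010   read 0 → write 1, move +1, go to q2
q2 | BB11[0]10   read 0 → write 1, move +1, go to q2
q2 | BB111[1]0   read 1 → write B, move -1, go to q0
q0 | BB11[1]B0   read 1 → write 1, move +1, go to q2
q2 | BB111[B]0   read B → write B, move -1, go to q1
q1 | BB11[1]B0   read 1 → write B, move +1, go to q0
q0 | BB11B[B]0   read B → write 1, move -1, go to q2
q2 | BB11[B]10   read B → write B, move -1, go to q1
q1 | BB1[1]B10   read 1 → write B, move +1, go to q0
q0 | BB1B[B]10   read B → write 1, move -1, go to q2
q2 | BB1[B]110   read B → write B, move -1, go to q1
q1 | BB[1]B110   read 1 → write B, move +1, go to q0
q0 | BBB[B]110   read B → write 1, move -1, go to q2
q2 | BB[B]1110   read B → write B, move -1, go to q1
q1 | B[B]B1110   read B → write B, move -1, go to qH
qH | [B]BB1110
The non-blank tape span at halt is 1110.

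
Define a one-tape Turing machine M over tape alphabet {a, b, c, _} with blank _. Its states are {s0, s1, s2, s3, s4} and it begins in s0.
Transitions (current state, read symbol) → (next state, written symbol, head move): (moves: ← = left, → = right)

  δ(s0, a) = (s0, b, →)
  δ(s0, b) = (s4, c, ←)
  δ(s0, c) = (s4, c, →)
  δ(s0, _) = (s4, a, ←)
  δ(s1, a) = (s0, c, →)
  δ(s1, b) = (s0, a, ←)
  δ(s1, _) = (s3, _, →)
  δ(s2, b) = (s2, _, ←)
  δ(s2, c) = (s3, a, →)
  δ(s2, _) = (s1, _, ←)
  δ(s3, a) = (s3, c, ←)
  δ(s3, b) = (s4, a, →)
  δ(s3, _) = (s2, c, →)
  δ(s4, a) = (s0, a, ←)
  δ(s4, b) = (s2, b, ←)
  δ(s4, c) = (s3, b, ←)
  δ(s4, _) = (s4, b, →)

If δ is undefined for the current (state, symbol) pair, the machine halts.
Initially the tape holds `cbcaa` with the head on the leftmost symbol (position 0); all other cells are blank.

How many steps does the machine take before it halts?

9

s0 | _[c]bcaa   read c → write c, move →, go to s4
s4 | _c[b]caa   read b → write b, move ←, go to s2
s2 | _[c]bcaa   read c → write a, move →, go to s3
s3 | _a[b]caa   read b → write a, move →, go to s4
s4 | _aa[c]aa   read c → write b, move ←, go to s3
s3 | _a[a]baa   read a → write c, move ←, go to s3
s3 | _[a]cbaa   read a → write c, move ←, go to s3
s3 | [_]ccbaa   read _ → write c, move →, go to s2
s2 | c[c]cbaa   read c → write a, move →, go to s3
s3 | ca[c]baa
M halts after 9 transitions.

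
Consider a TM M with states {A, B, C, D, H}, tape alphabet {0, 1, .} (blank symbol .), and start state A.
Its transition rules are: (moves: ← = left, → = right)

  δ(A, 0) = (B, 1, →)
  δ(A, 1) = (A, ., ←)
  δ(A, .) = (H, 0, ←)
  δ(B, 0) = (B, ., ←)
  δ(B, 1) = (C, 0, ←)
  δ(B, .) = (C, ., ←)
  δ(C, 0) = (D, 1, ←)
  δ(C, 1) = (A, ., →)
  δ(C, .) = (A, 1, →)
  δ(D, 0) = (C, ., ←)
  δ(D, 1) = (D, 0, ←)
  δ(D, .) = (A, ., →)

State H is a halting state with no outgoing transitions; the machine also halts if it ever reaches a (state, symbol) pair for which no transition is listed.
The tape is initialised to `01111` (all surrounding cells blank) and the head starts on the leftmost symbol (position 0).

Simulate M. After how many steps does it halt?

A | [0]1111.   read 0 → write 1, move →, go to B
B | 1[1]111.   read 1 → write 0, move ←, go to C
C | [1]0111.   read 1 → write ., move →, go to A
A | .[0]111.   read 0 → write 1, move →, go to B
B | .1[1]11.   read 1 → write 0, move ←, go to C
C | .[1]011.   read 1 → write ., move →, go to A
A | ..[0]11.   read 0 → write 1, move →, go to B
B | ..1[1]1.   read 1 → write 0, move ←, go to C
C | ..[1]01.   read 1 → write ., move →, go to A
A | ...[0]1.   read 0 → write 1, move →, go to B
B | ...1[1].   read 1 → write 0, move ←, go to C
C | ...[1]0.   read 1 → write ., move →, go to A
A | ....[0].   read 0 → write 1, move →, go to B
B | ....1[.]   read . → write ., move ←, go to C
C | ....[1].   read 1 → write ., move →, go to A
A | .....[.]   read . → write 0, move ←, go to H
H | ....[.]0
M halts after 16 transitions.

16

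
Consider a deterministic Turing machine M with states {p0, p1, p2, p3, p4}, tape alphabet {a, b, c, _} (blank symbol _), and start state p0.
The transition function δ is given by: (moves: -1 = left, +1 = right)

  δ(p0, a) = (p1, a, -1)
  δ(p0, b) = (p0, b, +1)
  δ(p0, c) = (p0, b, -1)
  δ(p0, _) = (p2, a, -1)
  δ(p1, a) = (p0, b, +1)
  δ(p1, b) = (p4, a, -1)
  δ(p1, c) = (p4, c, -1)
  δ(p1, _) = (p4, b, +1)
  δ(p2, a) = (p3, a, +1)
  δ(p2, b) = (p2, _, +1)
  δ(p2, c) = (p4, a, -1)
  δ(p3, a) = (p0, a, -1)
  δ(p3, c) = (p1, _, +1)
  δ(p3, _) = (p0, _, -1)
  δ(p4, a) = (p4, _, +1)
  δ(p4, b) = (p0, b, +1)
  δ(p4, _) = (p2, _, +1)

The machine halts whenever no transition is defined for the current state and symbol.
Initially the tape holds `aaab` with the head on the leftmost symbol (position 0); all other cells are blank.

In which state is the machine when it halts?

state=p0 head=0 tape=_[a]aab___   (p0,a)→(p1,a,-1)
state=p1 head=-1 tape=[_]aaab___   (p1,_)→(p4,b,+1)
state=p4 head=0 tape=b[a]aab___   (p4,a)→(p4,_,+1)
state=p4 head=1 tape=b_[a]ab___   (p4,a)→(p4,_,+1)
state=p4 head=2 tape=b__[a]b___   (p4,a)→(p4,_,+1)
state=p4 head=3 tape=b___[b]___   (p4,b)→(p0,b,+1)
state=p0 head=4 tape=b___b[_]__   (p0,_)→(p2,a,-1)
state=p2 head=3 tape=b___[b]a__   (p2,b)→(p2,_,+1)
state=p2 head=4 tape=b____[a]__   (p2,a)→(p3,a,+1)
state=p3 head=5 tape=b____a[_]_   (p3,_)→(p0,_,-1)
state=p0 head=4 tape=b____[a]__   (p0,a)→(p1,a,-1)
state=p1 head=3 tape=b___[_]a__   (p1,_)→(p4,b,+1)
state=p4 head=4 tape=b___b[a]__   (p4,a)→(p4,_,+1)
state=p4 head=5 tape=b___b_[_]_   (p4,_)→(p2,_,+1)
state=p2 head=6 tape=b___b__[_]
No transition is defined for (p2, _); M halts in state p2.

p2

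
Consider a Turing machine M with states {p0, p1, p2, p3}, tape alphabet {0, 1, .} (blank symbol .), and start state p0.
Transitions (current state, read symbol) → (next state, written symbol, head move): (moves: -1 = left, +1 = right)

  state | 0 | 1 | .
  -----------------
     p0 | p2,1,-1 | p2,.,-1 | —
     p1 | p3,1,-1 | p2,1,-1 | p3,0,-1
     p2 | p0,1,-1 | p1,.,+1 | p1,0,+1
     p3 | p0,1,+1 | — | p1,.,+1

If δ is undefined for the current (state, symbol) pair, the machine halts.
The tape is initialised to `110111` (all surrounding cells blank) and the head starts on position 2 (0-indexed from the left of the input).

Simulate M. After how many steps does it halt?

16

p0 | ..11[0]111   read 0 → write 1, move -1, go to p2
p2 | ..1[1]1111   read 1 → write ., move +1, go to p1
p1 | ..1.[1]111   read 1 → write 1, move -1, go to p2
p2 | ..1[.]1111   read . → write 0, move +1, go to p1
p1 | ..10[1]111   read 1 → write 1, move -1, go to p2
p2 | ..1[0]1111   read 0 → write 1, move -1, go to p0
p0 | ..[1]11111   read 1 → write ., move -1, go to p2
p2 | .[.].11111   read . → write 0, move +1, go to p1
p1 | .0[.]11111   read . → write 0, move -1, go to p3
p3 | .[0]011111   read 0 → write 1, move +1, go to p0
p0 | .1[0]11111   read 0 → write 1, move -1, go to p2
p2 | .[1]111111   read 1 → write ., move +1, go to p1
p1 | ..[1]11111   read 1 → write 1, move -1, go to p2
p2 | .[.]111111   read . → write 0, move +1, go to p1
p1 | .0[1]11111   read 1 → write 1, move -1, go to p2
p2 | .[0]111111   read 0 → write 1, move -1, go to p0
p0 | [.]1111111
M halts after 16 transitions.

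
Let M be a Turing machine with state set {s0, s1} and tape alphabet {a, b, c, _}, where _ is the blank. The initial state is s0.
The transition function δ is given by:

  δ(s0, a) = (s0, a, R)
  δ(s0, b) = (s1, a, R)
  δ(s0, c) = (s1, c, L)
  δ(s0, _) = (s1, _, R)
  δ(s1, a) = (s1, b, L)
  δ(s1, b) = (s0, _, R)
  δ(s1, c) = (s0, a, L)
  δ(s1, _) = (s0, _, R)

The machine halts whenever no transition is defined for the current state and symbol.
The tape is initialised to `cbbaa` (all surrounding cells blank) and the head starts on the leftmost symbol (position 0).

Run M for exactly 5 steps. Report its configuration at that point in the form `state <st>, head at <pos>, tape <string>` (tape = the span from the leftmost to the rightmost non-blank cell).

state s1, head at -1, tape cbbaa

state=s0 head=0 tape=_[c]bbaa   (s0,c)→(s1,c,L)
state=s1 head=-1 tape=[_]cbbaa   (s1,_)→(s0,_,R)
state=s0 head=0 tape=_[c]bbaa   (s0,c)→(s1,c,L)
state=s1 head=-1 tape=[_]cbbaa   (s1,_)→(s0,_,R)
state=s0 head=0 tape=_[c]bbaa   (s0,c)→(s1,c,L)
state=s1 head=-1 tape=[_]cbbaa
After 5 steps: state s1, head at -1, tape cbbaa.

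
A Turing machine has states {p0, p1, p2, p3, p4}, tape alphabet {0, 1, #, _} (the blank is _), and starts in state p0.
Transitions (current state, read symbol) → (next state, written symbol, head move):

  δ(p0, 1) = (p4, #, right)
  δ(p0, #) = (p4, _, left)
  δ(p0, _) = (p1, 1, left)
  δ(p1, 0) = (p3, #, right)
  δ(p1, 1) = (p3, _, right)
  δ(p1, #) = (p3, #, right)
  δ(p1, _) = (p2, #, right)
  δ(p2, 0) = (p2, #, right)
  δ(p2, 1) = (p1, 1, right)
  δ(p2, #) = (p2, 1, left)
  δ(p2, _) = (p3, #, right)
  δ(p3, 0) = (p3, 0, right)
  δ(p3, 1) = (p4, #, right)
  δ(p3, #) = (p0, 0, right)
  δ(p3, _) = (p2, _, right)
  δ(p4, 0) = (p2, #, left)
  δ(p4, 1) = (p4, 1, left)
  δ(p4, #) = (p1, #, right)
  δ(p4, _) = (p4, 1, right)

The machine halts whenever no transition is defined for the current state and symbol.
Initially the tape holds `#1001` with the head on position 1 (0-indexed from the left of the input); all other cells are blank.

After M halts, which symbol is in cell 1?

state=p0 head=1 tape=_#[1]001   (p0,1)→(p4,#,right)
state=p4 head=2 tape=_##[0]01   (p4,0)→(p2,#,left)
state=p2 head=1 tape=_#[#]#01   (p2,#)→(p2,1,left)
state=p2 head=0 tape=_[#]1#01   (p2,#)→(p2,1,left)
state=p2 head=-1 tape=[_]11#01   (p2,_)→(p3,#,right)
state=p3 head=0 tape=#[1]1#01   (p3,1)→(p4,#,right)
state=p4 head=1 tape=##[1]#01   (p4,1)→(p4,1,left)
state=p4 head=0 tape=#[#]1#01   (p4,#)→(p1,#,right)
state=p1 head=1 tape=##[1]#01   (p1,1)→(p3,_,right)
state=p3 head=2 tape=##_[#]01   (p3,#)→(p0,0,right)
state=p0 head=3 tape=##_0[0]1
Cell 1 holds _ when M halts.

_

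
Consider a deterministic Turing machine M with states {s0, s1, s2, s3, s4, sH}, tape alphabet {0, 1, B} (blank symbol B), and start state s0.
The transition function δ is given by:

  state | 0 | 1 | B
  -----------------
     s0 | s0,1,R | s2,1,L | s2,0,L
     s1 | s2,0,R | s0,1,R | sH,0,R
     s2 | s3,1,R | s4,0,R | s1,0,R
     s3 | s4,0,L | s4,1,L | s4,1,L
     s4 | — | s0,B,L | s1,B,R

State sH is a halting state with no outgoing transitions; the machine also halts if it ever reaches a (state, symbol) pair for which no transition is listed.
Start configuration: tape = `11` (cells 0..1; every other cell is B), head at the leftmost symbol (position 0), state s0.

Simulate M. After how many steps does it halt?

state=s0 head=0 tape=B[1]1   (s0,1)→(s2,1,L)
state=s2 head=-1 tape=[B]11   (s2,B)→(s1,0,R)
state=s1 head=0 tape=0[1]1   (s1,1)→(s0,1,R)
state=s0 head=1 tape=01[1]   (s0,1)→(s2,1,L)
state=s2 head=0 tape=0[1]1   (s2,1)→(s4,0,R)
state=s4 head=1 tape=00[1]   (s4,1)→(s0,B,L)
state=s0 head=0 tape=0[0]B   (s0,0)→(s0,1,R)
state=s0 head=1 tape=01[B]   (s0,B)→(s2,0,L)
state=s2 head=0 tape=0[1]0   (s2,1)→(s4,0,R)
state=s4 head=1 tape=00[0]
M halts after 9 transitions.

9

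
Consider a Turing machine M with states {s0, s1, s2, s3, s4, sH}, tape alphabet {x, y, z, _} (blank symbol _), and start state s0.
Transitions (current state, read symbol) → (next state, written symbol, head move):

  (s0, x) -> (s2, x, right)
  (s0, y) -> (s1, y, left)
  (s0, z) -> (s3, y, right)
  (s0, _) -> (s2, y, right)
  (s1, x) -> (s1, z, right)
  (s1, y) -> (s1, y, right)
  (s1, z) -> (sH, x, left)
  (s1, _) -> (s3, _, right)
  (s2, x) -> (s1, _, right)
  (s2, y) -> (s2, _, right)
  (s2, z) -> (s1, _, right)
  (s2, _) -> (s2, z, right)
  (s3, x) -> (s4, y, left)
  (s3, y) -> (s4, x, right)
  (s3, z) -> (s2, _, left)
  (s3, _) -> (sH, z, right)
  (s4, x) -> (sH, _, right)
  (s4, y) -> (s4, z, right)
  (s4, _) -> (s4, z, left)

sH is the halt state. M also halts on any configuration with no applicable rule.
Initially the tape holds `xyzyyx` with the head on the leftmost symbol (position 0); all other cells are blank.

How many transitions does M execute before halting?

8

state=s0 head=0 tape=[x]yzyyx___   (s0,x)→(s2,x,right)
state=s2 head=1 tape=x[y]zyyx___   (s2,y)→(s2,_,right)
state=s2 head=2 tape=x_[z]yyx___   (s2,z)→(s1,_,right)
state=s1 head=3 tape=x__[y]yx___   (s1,y)→(s1,y,right)
state=s1 head=4 tape=x__y[y]x___   (s1,y)→(s1,y,right)
state=s1 head=5 tape=x__yy[x]___   (s1,x)→(s1,z,right)
state=s1 head=6 tape=x__yyz[_]__   (s1,_)→(s3,_,right)
state=s3 head=7 tape=x__yyz_[_]_   (s3,_)→(sH,z,right)
state=sH head=8 tape=x__yyz_z[_]
M halts after 8 transitions.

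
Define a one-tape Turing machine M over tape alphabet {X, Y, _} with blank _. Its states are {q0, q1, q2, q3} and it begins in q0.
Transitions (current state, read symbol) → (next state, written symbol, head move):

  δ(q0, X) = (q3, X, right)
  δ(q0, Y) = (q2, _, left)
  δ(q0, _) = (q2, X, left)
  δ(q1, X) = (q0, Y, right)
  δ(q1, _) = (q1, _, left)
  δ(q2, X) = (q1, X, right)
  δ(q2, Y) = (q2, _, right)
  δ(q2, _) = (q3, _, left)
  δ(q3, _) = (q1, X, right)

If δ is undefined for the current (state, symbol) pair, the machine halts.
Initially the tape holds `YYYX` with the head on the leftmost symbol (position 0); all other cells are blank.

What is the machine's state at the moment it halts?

state=q0 head=0 tape=__[Y]YYX   (q0,Y)→(q2,_,left)
state=q2 head=-1 tape=_[_]_YYX   (q2,_)→(q3,_,left)
state=q3 head=-2 tape=[_]__YYX   (q3,_)→(q1,X,right)
state=q1 head=-1 tape=X[_]_YYX   (q1,_)→(q1,_,left)
state=q1 head=-2 tape=[X]__YYX   (q1,X)→(q0,Y,right)
state=q0 head=-1 tape=Y[_]_YYX   (q0,_)→(q2,X,left)
state=q2 head=-2 tape=[Y]X_YYX   (q2,Y)→(q2,_,right)
state=q2 head=-1 tape=_[X]_YYX   (q2,X)→(q1,X,right)
state=q1 head=0 tape=_X[_]YYX   (q1,_)→(q1,_,left)
state=q1 head=-1 tape=_[X]_YYX   (q1,X)→(q0,Y,right)
state=q0 head=0 tape=_Y[_]YYX   (q0,_)→(q2,X,left)
state=q2 head=-1 tape=_[Y]XYYX   (q2,Y)→(q2,_,right)
state=q2 head=0 tape=__[X]YYX   (q2,X)→(q1,X,right)
state=q1 head=1 tape=__X[Y]YX
No transition is defined for (q1, Y); M halts in state q1.

q1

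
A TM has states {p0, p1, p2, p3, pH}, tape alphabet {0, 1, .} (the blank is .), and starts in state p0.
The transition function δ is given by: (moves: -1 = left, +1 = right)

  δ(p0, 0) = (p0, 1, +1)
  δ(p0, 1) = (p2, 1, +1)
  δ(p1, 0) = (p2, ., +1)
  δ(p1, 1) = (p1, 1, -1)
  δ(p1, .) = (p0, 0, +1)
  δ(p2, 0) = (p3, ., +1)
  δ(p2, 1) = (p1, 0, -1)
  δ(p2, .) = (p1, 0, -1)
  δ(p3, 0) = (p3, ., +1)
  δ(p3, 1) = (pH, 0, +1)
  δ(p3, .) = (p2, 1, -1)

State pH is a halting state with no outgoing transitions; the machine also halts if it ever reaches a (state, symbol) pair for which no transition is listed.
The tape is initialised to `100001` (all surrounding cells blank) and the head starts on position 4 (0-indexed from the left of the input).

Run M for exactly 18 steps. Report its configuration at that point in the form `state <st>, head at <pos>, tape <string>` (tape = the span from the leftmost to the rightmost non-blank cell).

state p0, head at 4, tape 10000101

p0 | 1000[0]1..   read 0 → write 1, move +1, go to p0
p0 | 10001[1]..   read 1 → write 1, move +1, go to p2
p2 | 100011[.].   read . → write 0, move -1, go to p1
p1 | 10001[1]0.   read 1 → write 1, move -1, go to p1
p1 | 1000[1]10.   read 1 → write 1, move -1, go to p1
p1 | 100[0]110.   read 0 → write ., move +1, go to p2
p2 | 100.[1]10.   read 1 → write 0, move -1, go to p1
p1 | 100[.]010.   read . → write 0, move +1, go to p0
p0 | 1000[0]10.   read 0 → write 1, move +1, go to p0
p0 | 10001[1]0.   read 1 → write 1, move +1, go to p2
p2 | 100011[0].   read 0 → write ., move +1, go to p3
p3 | 100011.[.]   read . → write 1, move -1, go to p2
p2 | 100011[.]1   read . → write 0, move -1, go to p1
p1 | 10001[1]01   read 1 → write 1, move -1, go to p1
p1 | 1000[1]101   read 1 → write 1, move -1, go to p1
p1 | 100[0]1101   read 0 → write ., move +1, go to p2
p2 | 100.[1]101   read 1 → write 0, move -1, go to p1
p1 | 100[.]0101   read . → write 0, move +1, go to p0
p0 | 1000[0]101
After 18 steps: state p0, head at 4, tape 10000101.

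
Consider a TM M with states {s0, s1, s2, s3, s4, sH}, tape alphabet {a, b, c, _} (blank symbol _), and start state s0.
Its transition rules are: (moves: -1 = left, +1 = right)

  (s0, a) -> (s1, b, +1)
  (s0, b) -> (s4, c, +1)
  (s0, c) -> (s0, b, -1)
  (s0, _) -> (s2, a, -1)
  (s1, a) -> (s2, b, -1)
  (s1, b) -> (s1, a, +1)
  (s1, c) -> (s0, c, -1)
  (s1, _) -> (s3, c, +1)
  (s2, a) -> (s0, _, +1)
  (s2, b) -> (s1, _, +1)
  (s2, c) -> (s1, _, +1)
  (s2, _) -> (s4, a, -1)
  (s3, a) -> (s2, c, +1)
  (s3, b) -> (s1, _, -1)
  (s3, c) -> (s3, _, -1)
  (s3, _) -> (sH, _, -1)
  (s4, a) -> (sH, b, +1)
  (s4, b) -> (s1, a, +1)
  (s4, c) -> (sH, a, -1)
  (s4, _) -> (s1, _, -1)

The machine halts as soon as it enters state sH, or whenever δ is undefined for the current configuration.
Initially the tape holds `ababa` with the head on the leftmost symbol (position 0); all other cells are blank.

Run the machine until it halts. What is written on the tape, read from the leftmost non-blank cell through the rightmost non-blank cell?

aaabc

s0 | [a]baba_   read a → write b, move +1, go to s1
s1 | b[b]aba_   read b → write a, move +1, go to s1
s1 | ba[a]ba_   read a → write b, move -1, go to s2
s2 | b[a]bba_   read a → write _, move +1, go to s0
s0 | b_[b]ba_   read b → write c, move +1, go to s4
s4 | b_c[b]a_   read b → write a, move +1, go to s1
s1 | b_ca[a]_   read a → write b, move -1, go to s2
s2 | b_c[a]b_   read a → write _, move +1, go to s0
s0 | b_c_[b]_   read b → write c, move +1, go to s4
s4 | b_c_c[_]   read _ → write _, move -1, go to s1
s1 | b_c_[c]_   read c → write c, move -1, go to s0
s0 | b_c[_]c_   read _ → write a, move -1, go to s2
s2 | b_[c]ac_   read c → write _, move +1, go to s1
s1 | b__[a]c_   read a → write b, move -1, go to s2
s2 | b_[_]bc_   read _ → write a, move -1, go to s4
s4 | b[_]abc_   read _ → write _, move -1, go to s1
s1 | [b]_abc_   read b → write a, move +1, go to s1
s1 | a[_]abc_   read _ → write c, move +1, go to s3
s3 | ac[a]bc_   read a → write c, move +1, go to s2
s2 | acc[b]c_   read b → write _, move +1, go to s1
s1 | acc_[c]_   read c → write c, move -1, go to s0
s0 | acc[_]c_   read _ → write a, move -1, go to s2
s2 | ac[c]ac_   read c → write _, move +1, go to s1
s1 | ac_[a]c_   read a → write b, move -1, go to s2
s2 | ac[_]bc_   read _ → write a, move -1, go to s4
s4 | a[c]abc_   read c → write a, move -1, go to sH
sH | [a]aabc_
The non-blank tape span at halt is aaabc.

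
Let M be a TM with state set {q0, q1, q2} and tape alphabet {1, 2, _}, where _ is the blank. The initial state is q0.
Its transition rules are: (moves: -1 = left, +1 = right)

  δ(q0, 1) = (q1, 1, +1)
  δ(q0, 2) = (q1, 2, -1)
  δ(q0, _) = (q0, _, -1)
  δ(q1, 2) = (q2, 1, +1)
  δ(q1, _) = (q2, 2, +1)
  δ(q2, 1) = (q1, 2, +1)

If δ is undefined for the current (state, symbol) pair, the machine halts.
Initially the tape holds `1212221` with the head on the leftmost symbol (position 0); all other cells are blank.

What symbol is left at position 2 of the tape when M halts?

2

q0 | [1]212221   read 1 → write 1, move +1, go to q1
q1 | 1[2]12221   read 2 → write 1, move +1, go to q2
q2 | 11[1]2221   read 1 → write 2, move +1, go to q1
q1 | 112[2]221   read 2 → write 1, move +1, go to q2
q2 | 1121[2]21
Cell 2 holds 2 when M halts.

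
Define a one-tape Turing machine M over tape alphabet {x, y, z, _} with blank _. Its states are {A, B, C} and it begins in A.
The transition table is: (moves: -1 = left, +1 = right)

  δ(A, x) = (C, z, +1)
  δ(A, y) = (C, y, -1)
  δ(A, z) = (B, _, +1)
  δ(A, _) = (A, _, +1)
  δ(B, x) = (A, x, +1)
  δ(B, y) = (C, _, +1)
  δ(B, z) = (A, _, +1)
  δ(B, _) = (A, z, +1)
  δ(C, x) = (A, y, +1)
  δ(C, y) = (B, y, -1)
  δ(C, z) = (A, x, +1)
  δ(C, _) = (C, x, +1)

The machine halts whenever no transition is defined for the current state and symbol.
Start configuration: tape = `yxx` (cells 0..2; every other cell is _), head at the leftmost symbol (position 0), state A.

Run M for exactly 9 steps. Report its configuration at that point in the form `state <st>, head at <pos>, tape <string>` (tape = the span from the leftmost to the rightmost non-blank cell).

A | __[y]xx   read y → write y, move -1, go to C
C | _[_]yxx   read _ → write x, move +1, go to C
C | _x[y]xx   read y → write y, move -1, go to B
B | _[x]yxx   read x → write x, move +1, go to A
A | _x[y]xx   read y → write y, move -1, go to C
C | _[x]yxx   read x → write y, move +1, go to A
A | _y[y]xx   read y → write y, move -1, go to C
C | _[y]yxx   read y → write y, move -1, go to B
B | [_]yyxx   read _ → write z, move +1, go to A
A | z[y]yxx
After 9 steps: state A, head at -1, tape zyyxx.

state A, head at -1, tape zyyxx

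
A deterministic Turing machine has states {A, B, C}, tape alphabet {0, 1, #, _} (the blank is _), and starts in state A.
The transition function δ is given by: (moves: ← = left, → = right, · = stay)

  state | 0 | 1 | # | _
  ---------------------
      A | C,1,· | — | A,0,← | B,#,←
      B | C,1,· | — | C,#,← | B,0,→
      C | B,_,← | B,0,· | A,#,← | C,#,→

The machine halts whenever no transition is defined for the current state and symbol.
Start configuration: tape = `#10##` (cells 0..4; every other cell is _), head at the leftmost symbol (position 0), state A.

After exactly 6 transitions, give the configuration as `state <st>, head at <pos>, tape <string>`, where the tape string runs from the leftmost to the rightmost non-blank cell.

A | ___[#]10##   read # → write 0, move ←, go to A
A | __[_]010##   read _ → write #, move ←, go to B
B | _[_]#010##   read _ → write 0, move →, go to B
B | _0[#]010##   read # → write #, move ←, go to C
C | _[0]#010##   read 0 → write _, move ←, go to B
B | [_]_#010##   read _ → write 0, move →, go to B
B | 0[_]#010##
After 6 steps: state B, head at -2, tape 0_#010##.

state B, head at -2, tape 0_#010##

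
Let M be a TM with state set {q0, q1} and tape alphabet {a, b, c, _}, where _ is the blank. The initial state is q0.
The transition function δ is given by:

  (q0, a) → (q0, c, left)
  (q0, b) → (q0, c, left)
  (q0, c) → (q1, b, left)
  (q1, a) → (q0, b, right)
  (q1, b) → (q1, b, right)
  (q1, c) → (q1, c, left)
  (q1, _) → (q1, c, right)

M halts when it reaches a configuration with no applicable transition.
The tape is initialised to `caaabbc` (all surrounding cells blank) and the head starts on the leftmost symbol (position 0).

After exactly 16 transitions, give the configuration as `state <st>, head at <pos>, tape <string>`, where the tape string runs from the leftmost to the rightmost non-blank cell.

state q1, head at 0, tape cbcccabbc

q0 | __[c]aaabbc   read c → write b, move left, go to q1
q1 | _[_]baaabbc   read _ → write c, move right, go to q1
q1 | _c[b]aaabbc   read b → write b, move right, go to q1
q1 | _cb[a]aabbc   read a → write b, move right, go to q0
q0 | _cbb[a]abbc   read a → write c, move left, go to q0
q0 | _cb[b]cabbc   read b → write c, move left, go to q0
q0 | _c[b]ccabbc   read b → write c, move left, go to q0
q0 | _[c]cccabbc   read c → write b, move left, go to q1
q1 | [_]bcccabbc   read _ → write c, move right, go to q1
q1 | c[b]cccabbc   read b → write b, move right, go to q1
q1 | cb[c]ccabbc   read c → write c, move left, go to q1
q1 | c[b]cccabbc   read b → write b, move right, go to q1
q1 | cb[c]ccabbc   read c → write c, move left, go to q1
q1 | c[b]cccabbc   read b → write b, move right, go to q1
q1 | cb[c]ccabbc   read c → write c, move left, go to q1
q1 | c[b]cccabbc   read b → write b, move right, go to q1
q1 | cb[c]ccabbc
After 16 steps: state q1, head at 0, tape cbcccabbc.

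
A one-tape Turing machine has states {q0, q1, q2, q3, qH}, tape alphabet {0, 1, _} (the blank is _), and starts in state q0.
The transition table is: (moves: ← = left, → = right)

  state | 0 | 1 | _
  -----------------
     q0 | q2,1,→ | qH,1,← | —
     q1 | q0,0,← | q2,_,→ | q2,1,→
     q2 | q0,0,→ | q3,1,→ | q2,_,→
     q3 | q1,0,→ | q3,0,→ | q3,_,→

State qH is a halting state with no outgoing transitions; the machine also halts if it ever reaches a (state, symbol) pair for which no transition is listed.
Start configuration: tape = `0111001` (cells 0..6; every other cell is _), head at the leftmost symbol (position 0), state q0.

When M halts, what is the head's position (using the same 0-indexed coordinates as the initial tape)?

5

q0 | [0]111001   read 0 → write 1, move →, go to q2
q2 | 1[1]11001   read 1 → write 1, move →, go to q3
q3 | 11[1]1001   read 1 → write 0, move →, go to q3
q3 | 110[1]001   read 1 → write 0, move →, go to q3
q3 | 1100[0]01   read 0 → write 0, move →, go to q1
q1 | 11000[0]1   read 0 → write 0, move ←, go to q0
q0 | 1100[0]01   read 0 → write 1, move →, go to q2
q2 | 11001[0]1   read 0 → write 0, move →, go to q0
q0 | 110010[1]   read 1 → write 1, move ←, go to qH
qH | 11001[0]1
At halt the head is at cell 5.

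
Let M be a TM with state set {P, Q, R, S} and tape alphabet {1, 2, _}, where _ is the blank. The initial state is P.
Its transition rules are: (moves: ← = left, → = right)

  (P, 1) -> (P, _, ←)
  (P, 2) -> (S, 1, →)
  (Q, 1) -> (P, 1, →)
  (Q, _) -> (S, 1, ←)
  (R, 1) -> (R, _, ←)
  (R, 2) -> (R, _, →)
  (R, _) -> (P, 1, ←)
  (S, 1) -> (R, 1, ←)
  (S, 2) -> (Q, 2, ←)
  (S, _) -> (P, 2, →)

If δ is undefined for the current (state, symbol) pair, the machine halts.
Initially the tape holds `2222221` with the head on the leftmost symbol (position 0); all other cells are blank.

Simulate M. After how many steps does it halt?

P | __[2]222221   read 2 → write 1, move →, go to S
S | __1[2]22221   read 2 → write 2, move ←, go to Q
Q | __[1]222221   read 1 → write 1, move →, go to P
P | __1[2]22221   read 2 → write 1, move →, go to S
S | __11[2]2221   read 2 → write 2, move ←, go to Q
Q | __1[1]22221   read 1 → write 1, move →, go to P
P | __11[2]2221   read 2 → write 1, move →, go to S
S | __111[2]221   read 2 → write 2, move ←, go to Q
Q | __11[1]2221   read 1 → write 1, move →, go to P
P | __111[2]221   read 2 → write 1, move →, go to S
S | __1111[2]21   read 2 → write 2, move ←, go to Q
Q | __111[1]221   read 1 → write 1, move →, go to P
P | __1111[2]21   read 2 → write 1, move →, go to S
S | __11111[2]1   read 2 → write 2, move ←, go to Q
Q | __1111[1]21   read 1 → write 1, move →, go to P
P | __11111[2]1   read 2 → write 1, move →, go to S
S | __111111[1]   read 1 → write 1, move ←, go to R
R | __11111[1]1   read 1 → write _, move ←, go to R
R | __1111[1]_1   read 1 → write _, move ←, go to R
R | __111[1]__1   read 1 → write _, move ←, go to R
R | __11[1]___1   read 1 → write _, move ←, go to R
R | __1[1]____1   read 1 → write _, move ←, go to R
R | __[1]_____1   read 1 → write _, move ←, go to R
R | _[_]______1   read _ → write 1, move ←, go to P
P | [_]1______1
M halts after 24 transitions.

24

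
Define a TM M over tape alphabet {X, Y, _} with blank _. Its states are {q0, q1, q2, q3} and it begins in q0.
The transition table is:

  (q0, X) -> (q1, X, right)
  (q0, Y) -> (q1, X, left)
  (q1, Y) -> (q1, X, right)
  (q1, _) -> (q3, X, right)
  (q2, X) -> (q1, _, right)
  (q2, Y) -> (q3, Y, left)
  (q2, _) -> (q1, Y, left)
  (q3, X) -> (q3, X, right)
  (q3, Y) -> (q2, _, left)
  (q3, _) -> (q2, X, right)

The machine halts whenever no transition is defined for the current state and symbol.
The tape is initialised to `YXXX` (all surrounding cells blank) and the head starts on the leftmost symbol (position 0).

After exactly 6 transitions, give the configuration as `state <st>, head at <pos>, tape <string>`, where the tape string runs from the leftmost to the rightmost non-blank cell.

q0 | _[Y]XXX_   read Y → write X, move left, go to q1
q1 | [_]XXXX_   read _ → write X, move right, go to q3
q3 | X[X]XXX_   read X → write X, move right, go to q3
q3 | XX[X]XX_   read X → write X, move right, go to q3
q3 | XXX[X]X_   read X → write X, move right, go to q3
q3 | XXXX[X]_   read X → write X, move right, go to q3
q3 | XXXXX[_]
After 6 steps: state q3, head at 4, tape XXXXX.

state q3, head at 4, tape XXXXX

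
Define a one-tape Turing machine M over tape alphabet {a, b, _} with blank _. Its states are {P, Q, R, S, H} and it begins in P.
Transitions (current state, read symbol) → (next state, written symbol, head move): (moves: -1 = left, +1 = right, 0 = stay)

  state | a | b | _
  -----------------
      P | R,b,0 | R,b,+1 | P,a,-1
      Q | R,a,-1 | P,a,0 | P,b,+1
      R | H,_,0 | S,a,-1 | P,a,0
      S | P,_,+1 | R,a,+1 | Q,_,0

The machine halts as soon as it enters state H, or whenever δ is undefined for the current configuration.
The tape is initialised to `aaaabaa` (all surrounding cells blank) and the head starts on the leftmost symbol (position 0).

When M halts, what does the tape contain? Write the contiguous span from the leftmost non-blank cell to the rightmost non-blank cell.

P | _[a]aaabaa   read a → write b, move 0, go to R
R | _[b]aaabaa   read b → write a, move -1, go to S
S | [_]aaaabaa   read _ → write _, move 0, go to Q
Q | [_]aaaabaa   read _ → write b, move +1, go to P
P | b[a]aaabaa   read a → write b, move 0, go to R
R | b[b]aaabaa   read b → write a, move -1, go to S
S | [b]aaaabaa   read b → write a, move +1, go to R
R | a[a]aaabaa   read a → write _, move 0, go to H
H | a[_]aaabaa
The non-blank tape span at halt is a_aaabaa.

a_aaabaa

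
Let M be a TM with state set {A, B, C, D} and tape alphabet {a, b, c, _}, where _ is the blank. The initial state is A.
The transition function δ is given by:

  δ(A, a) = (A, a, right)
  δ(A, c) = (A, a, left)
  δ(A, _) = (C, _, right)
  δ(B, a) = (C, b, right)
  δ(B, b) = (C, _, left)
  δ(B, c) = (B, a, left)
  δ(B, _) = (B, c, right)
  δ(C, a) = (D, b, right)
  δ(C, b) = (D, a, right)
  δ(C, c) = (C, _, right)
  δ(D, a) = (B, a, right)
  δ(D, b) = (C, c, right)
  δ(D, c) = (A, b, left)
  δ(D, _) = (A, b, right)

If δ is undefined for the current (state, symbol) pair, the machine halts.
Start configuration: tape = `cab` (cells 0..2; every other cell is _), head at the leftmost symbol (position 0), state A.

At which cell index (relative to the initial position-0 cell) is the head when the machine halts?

4

state=A head=0 tape=_[c]ab__   (A,c)→(A,a,left)
state=A head=-1 tape=[_]aab__   (A,_)→(C,_,right)
state=C head=0 tape=_[a]ab__   (C,a)→(D,b,right)
state=D head=1 tape=_b[a]b__   (D,a)→(B,a,right)
state=B head=2 tape=_ba[b]__   (B,b)→(C,_,left)
state=C head=1 tape=_b[a]___   (C,a)→(D,b,right)
state=D head=2 tape=_bb[_]__   (D,_)→(A,b,right)
state=A head=3 tape=_bbb[_]_   (A,_)→(C,_,right)
state=C head=4 tape=_bbb_[_]
At halt the head is at cell 4.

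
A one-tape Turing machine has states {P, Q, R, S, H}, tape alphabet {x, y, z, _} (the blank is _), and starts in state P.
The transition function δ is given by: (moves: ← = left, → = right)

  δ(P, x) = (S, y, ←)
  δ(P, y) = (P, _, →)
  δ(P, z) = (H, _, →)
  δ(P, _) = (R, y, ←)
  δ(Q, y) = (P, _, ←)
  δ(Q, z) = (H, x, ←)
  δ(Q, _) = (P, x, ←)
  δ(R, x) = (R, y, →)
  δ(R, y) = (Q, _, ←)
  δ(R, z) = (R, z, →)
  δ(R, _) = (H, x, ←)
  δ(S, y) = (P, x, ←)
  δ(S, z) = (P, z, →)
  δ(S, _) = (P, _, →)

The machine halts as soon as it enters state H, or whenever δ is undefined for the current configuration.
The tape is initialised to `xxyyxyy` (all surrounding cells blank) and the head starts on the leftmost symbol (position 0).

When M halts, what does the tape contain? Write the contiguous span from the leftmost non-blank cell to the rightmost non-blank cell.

state=P head=0 tape=_[x]xyyxyy_   (P,x)→(S,y,←)
state=S head=-1 tape=[_]yxyyxyy_   (S,_)→(P,_,→)
state=P head=0 tape=_[y]xyyxyy_   (P,y)→(P,_,→)
state=P head=1 tape=__[x]yyxyy_   (P,x)→(S,y,←)
state=S head=0 tape=_[_]yyyxyy_   (S,_)→(P,_,→)
state=P head=1 tape=__[y]yyxyy_   (P,y)→(P,_,→)
state=P head=2 tape=___[y]yxyy_   (P,y)→(P,_,→)
state=P head=3 tape=____[y]xyy_   (P,y)→(P,_,→)
state=P head=4 tape=_____[x]yy_   (P,x)→(S,y,←)
state=S head=3 tape=____[_]yyy_   (S,_)→(P,_,→)
state=P head=4 tape=_____[y]yy_   (P,y)→(P,_,→)
state=P head=5 tape=______[y]y_   (P,y)→(P,_,→)
state=P head=6 tape=_______[y]_   (P,y)→(P,_,→)
state=P head=7 tape=________[_]   (P,_)→(R,y,←)
state=R head=6 tape=_______[_]y   (R,_)→(H,x,←)
state=H head=5 tape=______[_]xy
The non-blank tape span at halt is xy.

xy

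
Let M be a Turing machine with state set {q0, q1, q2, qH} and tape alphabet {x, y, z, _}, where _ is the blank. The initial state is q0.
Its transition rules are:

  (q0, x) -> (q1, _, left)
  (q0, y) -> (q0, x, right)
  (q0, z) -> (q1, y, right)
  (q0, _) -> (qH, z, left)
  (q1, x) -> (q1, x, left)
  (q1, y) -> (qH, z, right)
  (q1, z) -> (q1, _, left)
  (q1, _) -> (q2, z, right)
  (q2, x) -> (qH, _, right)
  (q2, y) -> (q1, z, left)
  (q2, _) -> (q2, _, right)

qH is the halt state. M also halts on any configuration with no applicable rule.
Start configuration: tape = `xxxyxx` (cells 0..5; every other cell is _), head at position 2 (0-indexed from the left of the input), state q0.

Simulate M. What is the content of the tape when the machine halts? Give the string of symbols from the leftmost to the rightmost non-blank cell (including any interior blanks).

z_x_yxx

q0 | _xx[x]yxx   read x → write _, move left, go to q1
q1 | _x[x]_yxx   read x → write x, move left, go to q1
q1 | _[x]x_yxx   read x → write x, move left, go to q1
q1 | [_]xx_yxx   read _ → write z, move right, go to q2
q2 | z[x]x_yxx   read x → write _, move right, go to qH
qH | z_[x]_yxx
The non-blank tape span at halt is z_x_yxx.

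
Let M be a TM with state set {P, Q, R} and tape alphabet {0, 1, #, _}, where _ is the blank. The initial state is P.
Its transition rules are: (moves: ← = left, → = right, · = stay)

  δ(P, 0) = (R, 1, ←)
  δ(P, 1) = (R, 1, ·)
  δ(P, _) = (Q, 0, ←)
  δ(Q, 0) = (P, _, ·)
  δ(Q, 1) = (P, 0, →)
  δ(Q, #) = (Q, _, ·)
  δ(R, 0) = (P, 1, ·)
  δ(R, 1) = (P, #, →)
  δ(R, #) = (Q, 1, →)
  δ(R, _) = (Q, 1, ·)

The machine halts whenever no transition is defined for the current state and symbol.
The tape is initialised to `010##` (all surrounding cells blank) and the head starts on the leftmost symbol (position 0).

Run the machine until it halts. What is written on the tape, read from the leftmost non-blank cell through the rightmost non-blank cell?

P | _[0]10##   read 0 → write 1, move ←, go to R
R | [_]110##   read _ → write 1, move ·, go to Q
Q | [1]110##   read 1 → write 0, move →, go to P
P | 0[1]10##   read 1 → write 1, move ·, go to R
R | 0[1]10##   read 1 → write #, move →, go to P
P | 0#[1]0##   read 1 → write 1, move ·, go to R
R | 0#[1]0##   read 1 → write #, move →, go to P
P | 0##[0]##   read 0 → write 1, move ←, go to R
R | 0#[#]1##   read # → write 1, move →, go to Q
Q | 0#1[1]##   read 1 → write 0, move →, go to P
P | 0#10[#]#
The non-blank tape span at halt is 0#10##.

0#10##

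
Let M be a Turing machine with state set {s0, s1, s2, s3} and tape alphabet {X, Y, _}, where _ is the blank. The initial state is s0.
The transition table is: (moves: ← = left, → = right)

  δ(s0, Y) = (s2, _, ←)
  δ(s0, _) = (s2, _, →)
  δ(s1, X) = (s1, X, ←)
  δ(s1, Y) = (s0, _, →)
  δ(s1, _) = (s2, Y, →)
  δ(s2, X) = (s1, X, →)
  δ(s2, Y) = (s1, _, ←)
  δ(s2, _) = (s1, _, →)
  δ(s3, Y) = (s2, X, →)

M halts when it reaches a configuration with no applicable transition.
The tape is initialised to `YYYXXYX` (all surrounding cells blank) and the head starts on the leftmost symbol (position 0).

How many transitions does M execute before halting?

15

s0 | _[Y]YYXXYX   read Y → write _, move ←, go to s2
s2 | [_]_YYXXYX   read _ → write _, move →, go to s1
s1 | _[_]YYXXYX   read _ → write Y, move →, go to s2
s2 | _Y[Y]YXXYX   read Y → write _, move ←, go to s1
s1 | _[Y]_YXXYX   read Y → write _, move →, go to s0
s0 | __[_]YXXYX   read _ → write _, move →, go to s2
s2 | ___[Y]XXYX   read Y → write _, move ←, go to s1
s1 | __[_]_XXYX   read _ → write Y, move →, go to s2
s2 | __Y[_]XXYX   read _ → write _, move →, go to s1
s1 | __Y_[X]XYX   read X → write X, move ←, go to s1
s1 | __Y[_]XXYX   read _ → write Y, move →, go to s2
s2 | __YY[X]XYX   read X → write X, move →, go to s1
s1 | __YYX[X]YX   read X → write X, move ←, go to s1
s1 | __YY[X]XYX   read X → write X, move ←, go to s1
s1 | __Y[Y]XXYX   read Y → write _, move →, go to s0
s0 | __Y_[X]XYX
M halts after 15 transitions.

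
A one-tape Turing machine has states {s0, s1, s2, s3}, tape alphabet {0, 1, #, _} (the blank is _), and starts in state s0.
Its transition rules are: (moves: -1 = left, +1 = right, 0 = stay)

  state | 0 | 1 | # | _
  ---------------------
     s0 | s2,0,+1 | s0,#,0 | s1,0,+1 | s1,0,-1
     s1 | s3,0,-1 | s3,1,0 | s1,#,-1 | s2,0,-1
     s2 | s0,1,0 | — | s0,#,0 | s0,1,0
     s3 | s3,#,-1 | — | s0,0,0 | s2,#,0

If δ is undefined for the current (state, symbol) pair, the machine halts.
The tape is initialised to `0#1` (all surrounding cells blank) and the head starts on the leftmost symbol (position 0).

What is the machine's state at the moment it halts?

s3

state=s0 head=0 tape=[0]#1   (s0,0)→(s2,0,+1)
state=s2 head=1 tape=0[#]1   (s2,#)→(s0,#,0)
state=s0 head=1 tape=0[#]1   (s0,#)→(s1,0,+1)
state=s1 head=2 tape=00[1]   (s1,1)→(s3,1,0)
state=s3 head=2 tape=00[1]
No transition is defined for (s3, 1); M halts in state s3.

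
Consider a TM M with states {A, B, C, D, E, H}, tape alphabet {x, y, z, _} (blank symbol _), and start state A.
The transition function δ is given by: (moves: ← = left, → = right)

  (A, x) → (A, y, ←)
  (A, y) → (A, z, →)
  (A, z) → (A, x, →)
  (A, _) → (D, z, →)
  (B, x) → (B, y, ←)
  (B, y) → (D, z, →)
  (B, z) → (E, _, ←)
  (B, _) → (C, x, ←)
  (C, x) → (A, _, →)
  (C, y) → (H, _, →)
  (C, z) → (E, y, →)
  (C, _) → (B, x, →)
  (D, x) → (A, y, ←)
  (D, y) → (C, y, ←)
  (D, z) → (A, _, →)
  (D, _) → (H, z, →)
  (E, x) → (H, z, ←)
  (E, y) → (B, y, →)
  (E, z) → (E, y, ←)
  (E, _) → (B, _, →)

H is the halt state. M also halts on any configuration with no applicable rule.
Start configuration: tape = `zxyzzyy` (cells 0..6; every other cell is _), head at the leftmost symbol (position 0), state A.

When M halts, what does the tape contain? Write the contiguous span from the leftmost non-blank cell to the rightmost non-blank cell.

state=A head=0 tape=_[z]xyzzyy   (A,z)→(A,x,→)
state=A head=1 tape=_x[x]yzzyy   (A,x)→(A,y,←)
state=A head=0 tape=_[x]yyzzyy   (A,x)→(A,y,←)
state=A head=-1 tape=[_]yyyzzyy   (A,_)→(D,z,→)
state=D head=0 tape=z[y]yyzzyy   (D,y)→(C,y,←)
state=C head=-1 tape=[z]yyyzzyy   (C,z)→(E,y,→)
state=E head=0 tape=y[y]yyzzyy   (E,y)→(B,y,→)
state=B head=1 tape=yy[y]yzzyy   (B,y)→(D,z,→)
state=D head=2 tape=yyz[y]zzyy   (D,y)→(C,y,←)
state=C head=1 tape=yy[z]yzzyy   (C,z)→(E,y,→)
state=E head=2 tape=yyy[y]zzyy   (E,y)→(B,y,→)
state=B head=3 tape=yyyy[z]zyy   (B,z)→(E,_,←)
state=E head=2 tape=yyy[y]_zyy   (E,y)→(B,y,→)
state=B head=3 tape=yyyy[_]zyy   (B,_)→(C,x,←)
state=C head=2 tape=yyy[y]xzyy   (C,y)→(H,_,→)
state=H head=3 tape=yyy_[x]zyy
The non-blank tape span at halt is yyy_xzyy.

yyy_xzyy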